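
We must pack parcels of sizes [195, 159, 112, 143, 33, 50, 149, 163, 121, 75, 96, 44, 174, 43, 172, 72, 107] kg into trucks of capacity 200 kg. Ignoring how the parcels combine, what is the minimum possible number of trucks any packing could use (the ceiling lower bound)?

10

Total size = 195 + 159 + 112 + 143 + 33 + 50 + 149 + 163 + 121 + 75 + 96 + 44 + 174 + 43 + 172 + 72 + 107 = 1908 kg.
⌈1908 / 200⌉ = 10.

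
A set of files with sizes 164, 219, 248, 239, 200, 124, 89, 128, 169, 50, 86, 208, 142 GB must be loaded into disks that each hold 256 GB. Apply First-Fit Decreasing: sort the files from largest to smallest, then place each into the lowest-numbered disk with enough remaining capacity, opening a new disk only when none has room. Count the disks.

9

Sorted descending: 248, 239, 219, 208, 200, 169, 164, 142, 128, 124, 89, 86, 50.
248 GB → disk 1 (remaining 8 GB)
239 GB → disk 2 (remaining 17 GB)
219 GB → disk 3 (remaining 37 GB)
208 GB → disk 4 (remaining 48 GB)
200 GB → disk 5 (remaining 56 GB)
169 GB → disk 6 (remaining 87 GB)
164 GB → disk 7 (remaining 92 GB)
142 GB → disk 8 (remaining 114 GB)
128 GB → disk 9 (remaining 128 GB)
124 GB → disk 9 (remaining 4 GB)
89 GB → disk 7 (remaining 3 GB)
86 GB → disk 6 (remaining 1 GB)
50 GB → disk 5 (remaining 6 GB)
Final disks: [248] [239] [219] [208] [200,50] [169,86] [164,89] [142] [128,124].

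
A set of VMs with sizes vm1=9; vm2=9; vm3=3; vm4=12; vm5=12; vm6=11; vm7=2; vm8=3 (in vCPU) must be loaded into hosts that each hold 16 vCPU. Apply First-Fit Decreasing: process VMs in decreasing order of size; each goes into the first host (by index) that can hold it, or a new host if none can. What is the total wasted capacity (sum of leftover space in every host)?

19

Sorted descending: 12, 12, 11, 9, 9, 3, 3, 2.
12 vCPU → host 1 (remaining 4 vCPU)
12 vCPU → host 2 (remaining 4 vCPU)
11 vCPU → host 3 (remaining 5 vCPU)
9 vCPU → host 4 (remaining 7 vCPU)
9 vCPU → host 5 (remaining 7 vCPU)
3 vCPU → host 1 (remaining 1 vCPU)
3 vCPU → host 2 (remaining 1 vCPU)
2 vCPU → host 3 (remaining 3 vCPU)
5 hosts × 16 vCPU = 80 vCPU; used 61 vCPU; unused 19 vCPU.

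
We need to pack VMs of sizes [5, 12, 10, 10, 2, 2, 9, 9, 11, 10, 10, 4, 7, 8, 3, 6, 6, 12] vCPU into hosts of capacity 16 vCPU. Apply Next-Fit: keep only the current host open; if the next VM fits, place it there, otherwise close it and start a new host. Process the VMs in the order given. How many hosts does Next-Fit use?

host 1: place 5 vCPU, 11 vCPU left
host 2: place 12 vCPU, 4 vCPU left
host 3: place 10 vCPU, 6 vCPU left
host 4: place 10 vCPU, 6 vCPU left
host 4: place 2 vCPU, 4 vCPU left
host 4: place 2 vCPU, 2 vCPU left
host 5: place 9 vCPU, 7 vCPU left
host 6: place 9 vCPU, 7 vCPU left
host 7: place 11 vCPU, 5 vCPU left
host 8: place 10 vCPU, 6 vCPU left
host 9: place 10 vCPU, 6 vCPU left
host 9: place 4 vCPU, 2 vCPU left
host 10: place 7 vCPU, 9 vCPU left
host 10: place 8 vCPU, 1 vCPU left
host 11: place 3 vCPU, 13 vCPU left
host 11: place 6 vCPU, 7 vCPU left
host 11: place 6 vCPU, 1 vCPU left
host 12: place 12 vCPU, 4 vCPU left

12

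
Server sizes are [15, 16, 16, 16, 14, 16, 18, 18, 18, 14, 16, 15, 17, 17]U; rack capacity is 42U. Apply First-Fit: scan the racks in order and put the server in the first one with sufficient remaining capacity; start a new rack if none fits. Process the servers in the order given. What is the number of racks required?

7

rack 1: place 15U, 27U left
rack 1: place 16U, 11U left
rack 2: place 16U, 26U left
rack 2: place 16U, 10U left
rack 3: place 14U, 28U left
rack 3: place 16U, 12U left
rack 4: place 18U, 24U left
rack 4: place 18U, 6U left
rack 5: place 18U, 24U left
rack 5: place 14U, 10U left
rack 6: place 16U, 26U left
rack 6: place 15U, 11U left
rack 7: place 17U, 25U left
rack 7: place 17U, 8U left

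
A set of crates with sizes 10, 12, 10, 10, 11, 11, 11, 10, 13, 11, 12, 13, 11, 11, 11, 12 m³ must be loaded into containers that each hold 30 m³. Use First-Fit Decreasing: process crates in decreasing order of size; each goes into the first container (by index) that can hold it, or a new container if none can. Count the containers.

Sorted descending: 13, 13, 12, 12, 12, 11, 11, 11, 11, 11, 11, 11, 10, 10, 10, 10.
13 m³ → container 1 (remaining 17 m³)
13 m³ → container 1 (remaining 4 m³)
12 m³ → container 2 (remaining 18 m³)
12 m³ → container 2 (remaining 6 m³)
12 m³ → container 3 (remaining 18 m³)
11 m³ → container 3 (remaining 7 m³)
11 m³ → container 4 (remaining 19 m³)
11 m³ → container 4 (remaining 8 m³)
11 m³ → container 5 (remaining 19 m³)
11 m³ → container 5 (remaining 8 m³)
11 m³ → container 6 (remaining 19 m³)
11 m³ → container 6 (remaining 8 m³)
10 m³ → container 7 (remaining 20 m³)
10 m³ → container 7 (remaining 10 m³)
10 m³ → container 7 (remaining 0 m³)
10 m³ → container 8 (remaining 20 m³)

8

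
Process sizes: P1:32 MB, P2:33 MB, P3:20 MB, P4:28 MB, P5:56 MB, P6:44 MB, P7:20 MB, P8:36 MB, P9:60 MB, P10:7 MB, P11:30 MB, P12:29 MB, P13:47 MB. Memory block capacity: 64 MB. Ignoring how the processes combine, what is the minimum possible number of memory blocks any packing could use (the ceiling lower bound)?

Total size = 32 + 33 + 20 + 28 + 56 + 44 + 20 + 36 + 60 + 7 + 30 + 29 + 47 = 442 MB.
⌈442 / 64⌉ = 7.

7 memory blocks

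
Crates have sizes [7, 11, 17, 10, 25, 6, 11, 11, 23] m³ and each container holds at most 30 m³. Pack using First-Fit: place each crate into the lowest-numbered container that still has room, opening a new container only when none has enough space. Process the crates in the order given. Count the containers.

Put 7 m³ in container 1; 23 m³ remain.
Put 11 m³ in container 1; 12 m³ remain.
Put 17 m³ in container 2; 13 m³ remain.
Put 10 m³ in container 1; 2 m³ remain.
Put 25 m³ in container 3; 5 m³ remain.
Put 6 m³ in container 2; 7 m³ remain.
Put 11 m³ in container 4; 19 m³ remain.
Put 11 m³ in container 4; 8 m³ remain.
Put 23 m³ in container 5; 7 m³ remain.
Final containers: [7,11,10] [17,6] [25] [11,11] [23].

5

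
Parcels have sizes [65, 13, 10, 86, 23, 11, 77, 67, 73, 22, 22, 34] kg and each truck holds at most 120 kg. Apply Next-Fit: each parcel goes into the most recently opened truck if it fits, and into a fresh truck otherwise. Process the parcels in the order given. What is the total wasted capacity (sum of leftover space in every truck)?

Put 65 kg in truck 1; 55 kg remain.
Put 13 kg in truck 1; 42 kg remain.
Put 10 kg in truck 1; 32 kg remain.
Put 86 kg in truck 2; 34 kg remain.
Put 23 kg in truck 2; 11 kg remain.
Put 11 kg in truck 2; 0 kg remain.
Put 77 kg in truck 3; 43 kg remain.
Put 67 kg in truck 4; 53 kg remain.
Put 73 kg in truck 5; 47 kg remain.
Put 22 kg in truck 5; 25 kg remain.
Put 22 kg in truck 5; 3 kg remain.
Put 34 kg in truck 6; 86 kg remain.
6 trucks × 120 kg = 720 kg; used 503 kg; unused 217 kg.

217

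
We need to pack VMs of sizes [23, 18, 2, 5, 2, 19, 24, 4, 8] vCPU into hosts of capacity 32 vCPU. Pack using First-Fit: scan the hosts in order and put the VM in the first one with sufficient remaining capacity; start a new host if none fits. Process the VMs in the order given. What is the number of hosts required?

host 1: place 23 vCPU, 9 vCPU left
host 2: place 18 vCPU, 14 vCPU left
host 1: place 2 vCPU, 7 vCPU left
host 1: place 5 vCPU, 2 vCPU left
host 1: place 2 vCPU, 0 vCPU left
host 3: place 19 vCPU, 13 vCPU left
host 4: place 24 vCPU, 8 vCPU left
host 2: place 4 vCPU, 10 vCPU left
host 2: place 8 vCPU, 2 vCPU left
Final hosts: [23,2,5,2] [18,4,8] [19] [24].

4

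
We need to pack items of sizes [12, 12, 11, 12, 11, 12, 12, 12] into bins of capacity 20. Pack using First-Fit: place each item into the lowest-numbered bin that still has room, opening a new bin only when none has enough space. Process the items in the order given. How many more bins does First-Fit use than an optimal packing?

0

First-Fit: [12] [12] [11] [12] [11] [12] [12] [12] → 8 bins.
8 items exceed 10 (half the capacity), and no two of those can share a bin, so at least 8 bins are needed.
So 8 is already optimal.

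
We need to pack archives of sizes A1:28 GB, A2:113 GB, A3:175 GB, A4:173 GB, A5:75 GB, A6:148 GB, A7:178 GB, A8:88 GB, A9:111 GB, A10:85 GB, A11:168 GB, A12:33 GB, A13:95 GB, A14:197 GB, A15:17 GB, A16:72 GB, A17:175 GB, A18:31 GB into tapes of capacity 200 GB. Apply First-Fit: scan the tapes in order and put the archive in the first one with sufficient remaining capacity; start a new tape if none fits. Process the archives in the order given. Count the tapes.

11 tapes

A1 (28 GB) → tape 1 (remaining 172 GB)
A2 (113 GB) → tape 1 (remaining 59 GB)
A3 (175 GB) → tape 2 (remaining 25 GB)
A4 (173 GB) → tape 3 (remaining 27 GB)
A5 (75 GB) → tape 4 (remaining 125 GB)
A6 (148 GB) → tape 5 (remaining 52 GB)
A7 (178 GB) → tape 6 (remaining 22 GB)
A8 (88 GB) → tape 4 (remaining 37 GB)
A9 (111 GB) → tape 7 (remaining 89 GB)
A10 (85 GB) → tape 7 (remaining 4 GB)
A11 (168 GB) → tape 8 (remaining 32 GB)
A12 (33 GB) → tape 1 (remaining 26 GB)
A13 (95 GB) → tape 9 (remaining 105 GB)
A14 (197 GB) → tape 10 (remaining 3 GB)
A15 (17 GB) → tape 1 (remaining 9 GB)
A16 (72 GB) → tape 9 (remaining 33 GB)
A17 (175 GB) → tape 11 (remaining 25 GB)
A18 (31 GB) → tape 4 (remaining 6 GB)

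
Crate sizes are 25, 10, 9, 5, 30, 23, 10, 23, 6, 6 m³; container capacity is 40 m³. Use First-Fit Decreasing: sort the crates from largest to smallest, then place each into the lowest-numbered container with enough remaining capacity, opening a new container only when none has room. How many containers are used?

Sorted descending: 30, 25, 23, 23, 10, 10, 9, 6, 6, 5.
container 1: place 30 m³, 10 m³ left
container 2: place 25 m³, 15 m³ left
container 3: place 23 m³, 17 m³ left
container 4: place 23 m³, 17 m³ left
container 1: place 10 m³, 0 m³ left
container 2: place 10 m³, 5 m³ left
container 3: place 9 m³, 8 m³ left
container 3: place 6 m³, 2 m³ left
container 4: place 6 m³, 11 m³ left
container 2: place 5 m³, 0 m³ left

4 containers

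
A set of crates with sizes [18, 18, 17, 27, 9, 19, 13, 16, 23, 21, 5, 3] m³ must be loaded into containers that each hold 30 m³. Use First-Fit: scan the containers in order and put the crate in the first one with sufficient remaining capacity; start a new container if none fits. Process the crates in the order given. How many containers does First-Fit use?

8

18 m³ → container 1 (remaining 12 m³)
18 m³ → container 2 (remaining 12 m³)
17 m³ → container 3 (remaining 13 m³)
27 m³ → container 4 (remaining 3 m³)
9 m³ → container 1 (remaining 3 m³)
19 m³ → container 5 (remaining 11 m³)
13 m³ → container 3 (remaining 0 m³)
16 m³ → container 6 (remaining 14 m³)
23 m³ → container 7 (remaining 7 m³)
21 m³ → container 8 (remaining 9 m³)
5 m³ → container 2 (remaining 7 m³)
3 m³ → container 1 (remaining 0 m³)
Final containers: [18,9,3] [18,5] [17,13] [27] [19] [16] [23] [21].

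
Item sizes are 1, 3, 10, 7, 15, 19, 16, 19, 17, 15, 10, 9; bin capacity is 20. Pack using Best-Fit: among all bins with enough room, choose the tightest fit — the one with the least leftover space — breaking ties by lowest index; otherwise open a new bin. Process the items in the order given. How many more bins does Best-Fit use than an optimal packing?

1

Best-Fit: [1,3,10] [7,10] [15] [19] [16] [19] [17] [15] [9] → 9 bins.
Total size 141; any packing needs at least ⌈141/20⌉ = 8 bins.
An optimal packing achieves that bound: [19,1] [19] [17,3] [16] [15] [15] [10,10] [9,7] → 8 bins.
Excess: 9 − 8 = 1.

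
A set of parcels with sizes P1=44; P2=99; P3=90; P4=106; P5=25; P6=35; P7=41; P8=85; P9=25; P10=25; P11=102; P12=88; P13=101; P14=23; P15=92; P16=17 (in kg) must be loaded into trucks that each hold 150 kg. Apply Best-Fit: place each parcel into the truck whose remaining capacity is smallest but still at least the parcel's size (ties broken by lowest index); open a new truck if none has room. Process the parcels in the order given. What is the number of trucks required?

Put P1 (44 kg) in truck 1; 106 kg remain.
Put P2 (99 kg) in truck 1; 7 kg remain.
Put P3 (90 kg) in truck 2; 60 kg remain.
Put P4 (106 kg) in truck 3; 44 kg remain.
Put P5 (25 kg) in truck 3; 19 kg remain.
Put P6 (35 kg) in truck 2; 25 kg remain.
Put P7 (41 kg) in truck 4; 109 kg remain.
Put P8 (85 kg) in truck 4; 24 kg remain.
Put P9 (25 kg) in truck 2; 0 kg remain.
Put P10 (25 kg) in truck 5; 125 kg remain.
Put P11 (102 kg) in truck 5; 23 kg remain.
Put P12 (88 kg) in truck 6; 62 kg remain.
Put P13 (101 kg) in truck 7; 49 kg remain.
Put P14 (23 kg) in truck 5; 0 kg remain.
Put P15 (92 kg) in truck 8; 58 kg remain.
Put P16 (17 kg) in truck 3; 2 kg remain.

8 trucks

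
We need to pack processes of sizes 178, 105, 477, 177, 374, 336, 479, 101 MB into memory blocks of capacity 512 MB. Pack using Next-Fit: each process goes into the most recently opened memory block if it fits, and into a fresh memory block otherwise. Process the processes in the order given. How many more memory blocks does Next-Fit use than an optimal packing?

2

Next-Fit: [178,105] [477] [177] [374] [336] [479] [101] → 7 memory blocks.
Total size 2227 MB; any packing needs at least ⌈2227/512⌉ = 5 memory blocks.
An optimal packing achieves that bound: [479] [477] [374,105] [336,101] [178,177] → 5 memory blocks.
Excess: 7 − 5 = 2.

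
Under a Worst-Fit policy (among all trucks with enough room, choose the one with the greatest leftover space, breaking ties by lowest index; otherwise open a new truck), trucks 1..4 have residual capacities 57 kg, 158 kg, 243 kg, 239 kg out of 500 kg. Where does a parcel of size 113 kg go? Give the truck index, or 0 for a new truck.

Trucks with room: truck 2 (158 kg), truck 3 (243 kg), truck 4 (239 kg).
Most room is truck 3 with 243 kg free.

3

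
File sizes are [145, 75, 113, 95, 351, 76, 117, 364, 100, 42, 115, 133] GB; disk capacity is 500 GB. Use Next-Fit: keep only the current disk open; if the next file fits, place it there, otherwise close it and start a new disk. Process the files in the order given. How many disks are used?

Put 145 GB in disk 1; 355 GB remain.
Put 75 GB in disk 1; 280 GB remain.
Put 113 GB in disk 1; 167 GB remain.
Put 95 GB in disk 1; 72 GB remain.
Put 351 GB in disk 2; 149 GB remain.
Put 76 GB in disk 2; 73 GB remain.
Put 117 GB in disk 3; 383 GB remain.
Put 364 GB in disk 3; 19 GB remain.
Put 100 GB in disk 4; 400 GB remain.
Put 42 GB in disk 4; 358 GB remain.
Put 115 GB in disk 4; 243 GB remain.
Put 133 GB in disk 4; 110 GB remain.

4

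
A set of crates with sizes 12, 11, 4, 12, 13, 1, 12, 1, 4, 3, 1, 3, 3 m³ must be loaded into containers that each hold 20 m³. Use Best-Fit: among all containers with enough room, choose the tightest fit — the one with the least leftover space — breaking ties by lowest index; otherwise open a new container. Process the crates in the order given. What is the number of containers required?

12 m³ → container 1 (remaining 8 m³)
11 m³ → container 2 (remaining 9 m³)
4 m³ → container 1 (remaining 4 m³)
12 m³ → container 3 (remaining 8 m³)
13 m³ → container 4 (remaining 7 m³)
1 m³ → container 1 (remaining 3 m³)
12 m³ → container 5 (remaining 8 m³)
1 m³ → container 1 (remaining 2 m³)
4 m³ → container 4 (remaining 3 m³)
3 m³ → container 4 (remaining 0 m³)
1 m³ → container 1 (remaining 1 m³)
3 m³ → container 3 (remaining 5 m³)
3 m³ → container 3 (remaining 2 m³)
Final containers: [12,4,1,1,1] [11] [12,3,3] [13,4,3] [12].

5 containers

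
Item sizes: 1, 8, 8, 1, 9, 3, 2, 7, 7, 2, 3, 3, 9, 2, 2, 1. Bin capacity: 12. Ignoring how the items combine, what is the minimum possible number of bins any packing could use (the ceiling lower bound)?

Total size = 1 + 8 + 8 + 1 + 9 + 3 + 2 + 7 + 7 + 2 + 3 + 3 + 9 + 2 + 2 + 1 = 68.
⌈68 / 12⌉ = 6.

6 bins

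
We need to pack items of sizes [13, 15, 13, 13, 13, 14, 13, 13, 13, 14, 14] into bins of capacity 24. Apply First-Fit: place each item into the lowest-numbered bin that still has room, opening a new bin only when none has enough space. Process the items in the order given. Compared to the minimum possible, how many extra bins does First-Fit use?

0

First-Fit: [13] [15] [13] [13] [13] [14] [13] [13] [13] [14] [14] → 11 bins.
11 items exceed 12 (half the capacity), and no two of those can share a bin, so at least 11 bins are needed.
So 11 is already optimal.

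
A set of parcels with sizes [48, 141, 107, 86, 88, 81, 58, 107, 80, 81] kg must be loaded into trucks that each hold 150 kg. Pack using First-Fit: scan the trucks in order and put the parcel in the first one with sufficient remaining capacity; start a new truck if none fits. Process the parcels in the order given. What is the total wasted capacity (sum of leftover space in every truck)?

323

Put 48 kg in truck 1; 102 kg remain.
Put 141 kg in truck 2; 9 kg remain.
Put 107 kg in truck 3; 43 kg remain.
Put 86 kg in truck 1; 16 kg remain.
Put 88 kg in truck 4; 62 kg remain.
Put 81 kg in truck 5; 69 kg remain.
Put 58 kg in truck 4; 4 kg remain.
Put 107 kg in truck 6; 43 kg remain.
Put 80 kg in truck 7; 70 kg remain.
Put 81 kg in truck 8; 69 kg remain.
8 trucks × 150 kg = 1200 kg; used 877 kg; unused 323 kg.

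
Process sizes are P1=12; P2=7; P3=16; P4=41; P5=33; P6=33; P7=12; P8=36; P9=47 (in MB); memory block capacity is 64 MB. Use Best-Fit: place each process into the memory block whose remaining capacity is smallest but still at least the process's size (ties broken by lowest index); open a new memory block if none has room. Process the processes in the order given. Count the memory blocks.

memory block 1: place P1 (12 MB), 52 MB left
memory block 1: place P2 (7 MB), 45 MB left
memory block 1: place P3 (16 MB), 29 MB left
memory block 2: place P4 (41 MB), 23 MB left
memory block 3: place P5 (33 MB), 31 MB left
memory block 4: place P6 (33 MB), 31 MB left
memory block 2: place P7 (12 MB), 11 MB left
memory block 5: place P8 (36 MB), 28 MB left
memory block 6: place P9 (47 MB), 17 MB left

6 memory blocks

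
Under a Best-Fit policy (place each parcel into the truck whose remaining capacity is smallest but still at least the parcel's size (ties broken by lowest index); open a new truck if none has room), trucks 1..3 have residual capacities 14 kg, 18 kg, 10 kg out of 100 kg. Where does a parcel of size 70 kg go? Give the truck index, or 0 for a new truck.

0

No truck has ≥ 70 kg free, so a new truck is opened.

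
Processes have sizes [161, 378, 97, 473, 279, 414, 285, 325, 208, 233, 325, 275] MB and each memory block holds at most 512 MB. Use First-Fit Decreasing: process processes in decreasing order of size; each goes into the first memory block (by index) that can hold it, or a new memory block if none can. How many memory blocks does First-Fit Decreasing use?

Sorted descending: 473, 414, 378, 325, 325, 285, 279, 275, 233, 208, 161, 97.
473 MB → memory block 1 (remaining 39 MB)
414 MB → memory block 2 (remaining 98 MB)
378 MB → memory block 3 (remaining 134 MB)
325 MB → memory block 4 (remaining 187 MB)
325 MB → memory block 5 (remaining 187 MB)
285 MB → memory block 6 (remaining 227 MB)
279 MB → memory block 7 (remaining 233 MB)
275 MB → memory block 8 (remaining 237 MB)
233 MB → memory block 7 (remaining 0 MB)
208 MB → memory block 6 (remaining 19 MB)
161 MB → memory block 4 (remaining 26 MB)
97 MB → memory block 2 (remaining 1 MB)

8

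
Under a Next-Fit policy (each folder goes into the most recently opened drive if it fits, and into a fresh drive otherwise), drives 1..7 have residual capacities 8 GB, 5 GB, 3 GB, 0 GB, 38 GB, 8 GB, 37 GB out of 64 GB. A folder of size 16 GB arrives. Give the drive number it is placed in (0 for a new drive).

Next-Fit only looks at drive 7, which has 37 GB free.
16 GB fits there.

7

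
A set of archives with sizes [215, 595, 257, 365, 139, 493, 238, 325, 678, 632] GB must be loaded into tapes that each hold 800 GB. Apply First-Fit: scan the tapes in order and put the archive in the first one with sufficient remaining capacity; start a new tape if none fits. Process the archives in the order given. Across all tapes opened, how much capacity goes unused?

Put 215 GB in tape 1; 585 GB remain.
Put 595 GB in tape 2; 205 GB remain.
Put 257 GB in tape 1; 328 GB remain.
Put 365 GB in tape 3; 435 GB remain.
Put 139 GB in tape 1; 189 GB remain.
Put 493 GB in tape 4; 307 GB remain.
Put 238 GB in tape 3; 197 GB remain.
Put 325 GB in tape 5; 475 GB remain.
Put 678 GB in tape 6; 122 GB remain.
Put 632 GB in tape 7; 168 GB remain.
7 tapes × 800 GB = 5600 GB; used 3937 GB; unused 1663 GB.

1663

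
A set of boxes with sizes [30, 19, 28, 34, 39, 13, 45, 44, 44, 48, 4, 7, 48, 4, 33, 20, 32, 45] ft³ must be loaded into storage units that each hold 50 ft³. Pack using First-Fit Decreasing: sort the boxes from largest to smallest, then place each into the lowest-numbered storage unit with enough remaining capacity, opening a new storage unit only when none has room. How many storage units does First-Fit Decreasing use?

12

Sorted descending: 48, 48, 45, 45, 44, 44, 39, 34, 33, 32, 30, 28, 20, 19, 13, 7, 4, 4.
storage unit 1: place 48 ft³, 2 ft³ left
storage unit 2: place 48 ft³, 2 ft³ left
storage unit 3: place 45 ft³, 5 ft³ left
storage unit 4: place 45 ft³, 5 ft³ left
storage unit 5: place 44 ft³, 6 ft³ left
storage unit 6: place 44 ft³, 6 ft³ left
storage unit 7: place 39 ft³, 11 ft³ left
storage unit 8: place 34 ft³, 16 ft³ left
storage unit 9: place 33 ft³, 17 ft³ left
storage unit 10: place 32 ft³, 18 ft³ left
storage unit 11: place 30 ft³, 20 ft³ left
storage unit 12: place 28 ft³, 22 ft³ left
storage unit 11: place 20 ft³, 0 ft³ left
storage unit 12: place 19 ft³, 3 ft³ left
storage unit 8: place 13 ft³, 3 ft³ left
storage unit 7: place 7 ft³, 4 ft³ left
storage unit 3: place 4 ft³, 1 ft³ left
storage unit 4: place 4 ft³, 1 ft³ left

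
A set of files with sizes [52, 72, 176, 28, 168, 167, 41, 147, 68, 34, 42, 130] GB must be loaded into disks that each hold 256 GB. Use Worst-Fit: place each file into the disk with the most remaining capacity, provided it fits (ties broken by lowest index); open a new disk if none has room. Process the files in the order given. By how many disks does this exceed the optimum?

1

Worst-Fit: [52,72,28,41] [176] [168,42] [167,34] [147,68] [130] → 6 disks.
Total size 1125 GB; any packing needs at least ⌈1125/256⌉ = 5 disks.
An optimal packing achieves that bound: [176,72] [168,68] [167,52,34] [147,42,41] [130,28] → 5 disks.
Excess: 6 − 5 = 1.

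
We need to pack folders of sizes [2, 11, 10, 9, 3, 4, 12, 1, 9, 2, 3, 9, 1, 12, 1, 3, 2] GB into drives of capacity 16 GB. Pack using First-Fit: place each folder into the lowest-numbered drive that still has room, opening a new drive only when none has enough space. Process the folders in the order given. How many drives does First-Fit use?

7

2 GB → drive 1 (remaining 14 GB)
11 GB → drive 1 (remaining 3 GB)
10 GB → drive 2 (remaining 6 GB)
9 GB → drive 3 (remaining 7 GB)
3 GB → drive 1 (remaining 0 GB)
4 GB → drive 2 (remaining 2 GB)
12 GB → drive 4 (remaining 4 GB)
1 GB → drive 2 (remaining 1 GB)
9 GB → drive 5 (remaining 7 GB)
2 GB → drive 3 (remaining 5 GB)
3 GB → drive 3 (remaining 2 GB)
9 GB → drive 6 (remaining 7 GB)
1 GB → drive 2 (remaining 0 GB)
12 GB → drive 7 (remaining 4 GB)
1 GB → drive 3 (remaining 1 GB)
3 GB → drive 4 (remaining 1 GB)
2 GB → drive 5 (remaining 5 GB)
Final drives: [2,11,3] [10,4,1,1] [9,2,3,1] [12,3] [9,2] [9] [12].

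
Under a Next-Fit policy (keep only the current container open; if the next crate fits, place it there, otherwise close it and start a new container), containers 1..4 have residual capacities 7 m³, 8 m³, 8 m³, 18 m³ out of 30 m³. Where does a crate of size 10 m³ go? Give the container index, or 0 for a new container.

4

Next-Fit only looks at container 4, which has 18 m³ free.
10 m³ fits there.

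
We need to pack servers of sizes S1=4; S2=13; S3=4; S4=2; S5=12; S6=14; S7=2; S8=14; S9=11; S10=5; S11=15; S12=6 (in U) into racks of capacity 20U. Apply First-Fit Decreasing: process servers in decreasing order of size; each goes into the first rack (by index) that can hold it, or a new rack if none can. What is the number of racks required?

Sorted descending: 15, 14, 14, 13, 12, 11, 6, 5, 4, 4, 2, 2.
15U → rack 1 (remaining 5U)
14U → rack 2 (remaining 6U)
14U → rack 3 (remaining 6U)
13U → rack 4 (remaining 7U)
12U → rack 5 (remaining 8U)
11U → rack 6 (remaining 9U)
6U → rack 2 (remaining 0U)
5U → rack 1 (remaining 0U)
4U → rack 3 (remaining 2U)
4U → rack 4 (remaining 3U)
2U → rack 3 (remaining 0U)
2U → rack 4 (remaining 1U)
Final racks: [15,5] [14,6] [14,4,2] [13,4,2] [12] [11].

6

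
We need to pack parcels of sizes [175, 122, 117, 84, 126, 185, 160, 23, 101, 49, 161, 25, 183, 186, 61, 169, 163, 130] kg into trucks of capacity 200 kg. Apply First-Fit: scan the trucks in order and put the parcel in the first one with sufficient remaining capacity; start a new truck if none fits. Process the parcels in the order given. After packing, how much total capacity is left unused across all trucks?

truck 1: place 175 kg, 25 kg left
truck 2: place 122 kg, 78 kg left
truck 3: place 117 kg, 83 kg left
truck 4: place 84 kg, 116 kg left
truck 5: place 126 kg, 74 kg left
truck 6: place 185 kg, 15 kg left
truck 7: place 160 kg, 40 kg left
truck 1: place 23 kg, 2 kg left
truck 4: place 101 kg, 15 kg left
truck 2: place 49 kg, 29 kg left
truck 8: place 161 kg, 39 kg left
truck 2: place 25 kg, 4 kg left
truck 9: place 183 kg, 17 kg left
truck 10: place 186 kg, 14 kg left
truck 3: place 61 kg, 22 kg left
truck 11: place 169 kg, 31 kg left
truck 12: place 163 kg, 37 kg left
truck 13: place 130 kg, 70 kg left
13 trucks × 200 kg = 2600 kg; used 2220 kg; unused 380 kg.

380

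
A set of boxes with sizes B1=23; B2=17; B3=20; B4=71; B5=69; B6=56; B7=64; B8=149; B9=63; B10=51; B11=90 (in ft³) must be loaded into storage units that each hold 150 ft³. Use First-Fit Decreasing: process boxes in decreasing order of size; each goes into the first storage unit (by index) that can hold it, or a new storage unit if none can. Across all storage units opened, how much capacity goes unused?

77

Sorted descending: 149, 90, 71, 69, 64, 63, 56, 51, 23, 20, 17.
149 ft³ → storage unit 1 (remaining 1 ft³)
90 ft³ → storage unit 2 (remaining 60 ft³)
71 ft³ → storage unit 3 (remaining 79 ft³)
69 ft³ → storage unit 3 (remaining 10 ft³)
64 ft³ → storage unit 4 (remaining 86 ft³)
63 ft³ → storage unit 4 (remaining 23 ft³)
56 ft³ → storage unit 2 (remaining 4 ft³)
51 ft³ → storage unit 5 (remaining 99 ft³)
23 ft³ → storage unit 4 (remaining 0 ft³)
20 ft³ → storage unit 5 (remaining 79 ft³)
17 ft³ → storage unit 5 (remaining 62 ft³)
5 storage units × 150 ft³ = 750 ft³; used 673 ft³; unused 77 ft³.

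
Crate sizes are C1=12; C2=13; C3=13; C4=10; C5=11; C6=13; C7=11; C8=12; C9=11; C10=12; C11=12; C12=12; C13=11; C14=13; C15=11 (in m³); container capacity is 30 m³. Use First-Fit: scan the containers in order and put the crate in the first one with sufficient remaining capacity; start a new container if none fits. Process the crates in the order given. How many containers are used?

Put C1 (12 m³) in container 1; 18 m³ remain.
Put C2 (13 m³) in container 1; 5 m³ remain.
Put C3 (13 m³) in container 2; 17 m³ remain.
Put C4 (10 m³) in container 2; 7 m³ remain.
Put C5 (11 m³) in container 3; 19 m³ remain.
Put C6 (13 m³) in container 3; 6 m³ remain.
Put C7 (11 m³) in container 4; 19 m³ remain.
Put C8 (12 m³) in container 4; 7 m³ remain.
Put C9 (11 m³) in container 5; 19 m³ remain.
Put C10 (12 m³) in container 5; 7 m³ remain.
Put C11 (12 m³) in container 6; 18 m³ remain.
Put C12 (12 m³) in container 6; 6 m³ remain.
Put C13 (11 m³) in container 7; 19 m³ remain.
Put C14 (13 m³) in container 7; 6 m³ remain.
Put C15 (11 m³) in container 8; 19 m³ remain.

8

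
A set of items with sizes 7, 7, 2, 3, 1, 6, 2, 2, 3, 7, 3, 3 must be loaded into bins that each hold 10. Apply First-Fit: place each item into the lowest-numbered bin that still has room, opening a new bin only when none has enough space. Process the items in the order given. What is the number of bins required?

5 bins

Put 7 in bin 1; 3 remain.
Put 7 in bin 2; 3 remain.
Put 2 in bin 1; 1 remain.
Put 3 in bin 2; 0 remain.
Put 1 in bin 1; 0 remain.
Put 6 in bin 3; 4 remain.
Put 2 in bin 3; 2 remain.
Put 2 in bin 3; 0 remain.
Put 3 in bin 4; 7 remain.
Put 7 in bin 4; 0 remain.
Put 3 in bin 5; 7 remain.
Put 3 in bin 5; 4 remain.
Final bins: [7,2,1] [7,3] [6,2,2] [3,7] [3,3].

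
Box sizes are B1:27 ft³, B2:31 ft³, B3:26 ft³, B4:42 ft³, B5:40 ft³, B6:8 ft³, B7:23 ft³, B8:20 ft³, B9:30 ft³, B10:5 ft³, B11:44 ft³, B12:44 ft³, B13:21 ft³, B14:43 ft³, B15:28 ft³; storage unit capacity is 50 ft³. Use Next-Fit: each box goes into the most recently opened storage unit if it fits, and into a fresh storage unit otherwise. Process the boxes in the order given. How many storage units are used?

12 storage units

B1 (27 ft³) → storage unit 1 (remaining 23 ft³)
B2 (31 ft³) → storage unit 2 (remaining 19 ft³)
B3 (26 ft³) → storage unit 3 (remaining 24 ft³)
B4 (42 ft³) → storage unit 4 (remaining 8 ft³)
B5 (40 ft³) → storage unit 5 (remaining 10 ft³)
B6 (8 ft³) → storage unit 5 (remaining 2 ft³)
B7 (23 ft³) → storage unit 6 (remaining 27 ft³)
B8 (20 ft³) → storage unit 6 (remaining 7 ft³)
B9 (30 ft³) → storage unit 7 (remaining 20 ft³)
B10 (5 ft³) → storage unit 7 (remaining 15 ft³)
B11 (44 ft³) → storage unit 8 (remaining 6 ft³)
B12 (44 ft³) → storage unit 9 (remaining 6 ft³)
B13 (21 ft³) → storage unit 10 (remaining 29 ft³)
B14 (43 ft³) → storage unit 11 (remaining 7 ft³)
B15 (28 ft³) → storage unit 12 (remaining 22 ft³)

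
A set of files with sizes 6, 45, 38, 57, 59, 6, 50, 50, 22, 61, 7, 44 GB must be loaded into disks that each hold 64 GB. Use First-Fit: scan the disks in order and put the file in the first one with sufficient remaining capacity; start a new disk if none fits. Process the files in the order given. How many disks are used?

6 GB → disk 1 (remaining 58 GB)
45 GB → disk 1 (remaining 13 GB)
38 GB → disk 2 (remaining 26 GB)
57 GB → disk 3 (remaining 7 GB)
59 GB → disk 4 (remaining 5 GB)
6 GB → disk 1 (remaining 7 GB)
50 GB → disk 5 (remaining 14 GB)
50 GB → disk 6 (remaining 14 GB)
22 GB → disk 2 (remaining 4 GB)
61 GB → disk 7 (remaining 3 GB)
7 GB → disk 1 (remaining 0 GB)
44 GB → disk 8 (remaining 20 GB)

8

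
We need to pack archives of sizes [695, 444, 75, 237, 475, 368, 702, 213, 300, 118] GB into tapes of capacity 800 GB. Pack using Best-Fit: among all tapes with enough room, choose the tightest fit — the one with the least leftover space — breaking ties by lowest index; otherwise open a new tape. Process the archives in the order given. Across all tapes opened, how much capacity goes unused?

Put 695 GB in tape 1; 105 GB remain.
Put 444 GB in tape 2; 356 GB remain.
Put 75 GB in tape 1; 30 GB remain.
Put 237 GB in tape 2; 119 GB remain.
Put 475 GB in tape 3; 325 GB remain.
Put 368 GB in tape 4; 432 GB remain.
Put 702 GB in tape 5; 98 GB remain.
Put 213 GB in tape 3; 112 GB remain.
Put 300 GB in tape 4; 132 GB remain.
Put 118 GB in tape 2; 1 GB remain.
5 tapes × 800 GB = 4000 GB; used 3627 GB; unused 373 GB.

373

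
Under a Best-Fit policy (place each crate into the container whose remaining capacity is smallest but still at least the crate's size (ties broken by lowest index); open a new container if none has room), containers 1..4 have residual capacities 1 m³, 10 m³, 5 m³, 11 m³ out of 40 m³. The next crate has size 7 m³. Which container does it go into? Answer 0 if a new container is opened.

2

Containers with room: container 2 (10 m³), container 4 (11 m³).
Tightest fit is container 2 with 10 m³ free.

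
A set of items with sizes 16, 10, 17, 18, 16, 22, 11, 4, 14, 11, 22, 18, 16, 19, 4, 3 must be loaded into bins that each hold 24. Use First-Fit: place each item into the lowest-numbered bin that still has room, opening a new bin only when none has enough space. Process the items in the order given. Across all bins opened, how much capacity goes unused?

67

bin 1: place 16, 8 left
bin 2: place 10, 14 left
bin 3: place 17, 7 left
bin 4: place 18, 6 left
bin 5: place 16, 8 left
bin 6: place 22, 2 left
bin 2: place 11, 3 left
bin 1: place 4, 4 left
bin 7: place 14, 10 left
bin 8: place 11, 13 left
bin 9: place 22, 2 left
bin 10: place 18, 6 left
bin 11: place 16, 8 left
bin 12: place 19, 5 left
bin 1: place 4, 0 left
bin 2: place 3, 0 left
12 bins × 24 = 288; used 221; unused 67.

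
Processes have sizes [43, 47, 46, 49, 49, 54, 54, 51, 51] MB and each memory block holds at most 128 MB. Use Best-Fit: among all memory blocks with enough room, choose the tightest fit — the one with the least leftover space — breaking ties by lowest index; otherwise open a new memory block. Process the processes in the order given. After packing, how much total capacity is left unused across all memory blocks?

196

memory block 1: place 43 MB, 85 MB left
memory block 1: place 47 MB, 38 MB left
memory block 2: place 46 MB, 82 MB left
memory block 2: place 49 MB, 33 MB left
memory block 3: place 49 MB, 79 MB left
memory block 3: place 54 MB, 25 MB left
memory block 4: place 54 MB, 74 MB left
memory block 4: place 51 MB, 23 MB left
memory block 5: place 51 MB, 77 MB left
5 memory blocks × 128 MB = 640 MB; used 444 MB; unused 196 MB.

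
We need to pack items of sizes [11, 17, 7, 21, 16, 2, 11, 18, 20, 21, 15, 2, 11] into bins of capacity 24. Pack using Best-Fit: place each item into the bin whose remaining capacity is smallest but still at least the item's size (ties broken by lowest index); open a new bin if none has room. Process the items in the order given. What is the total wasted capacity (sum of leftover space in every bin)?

11 → bin 1 (remaining 13)
17 → bin 2 (remaining 7)
7 → bin 2 (remaining 0)
21 → bin 3 (remaining 3)
16 → bin 4 (remaining 8)
2 → bin 3 (remaining 1)
11 → bin 1 (remaining 2)
18 → bin 5 (remaining 6)
20 → bin 6 (remaining 4)
21 → bin 7 (remaining 3)
15 → bin 8 (remaining 9)
2 → bin 1 (remaining 0)
11 → bin 9 (remaining 13)
9 bins × 24 = 216; used 172; unused 44.

44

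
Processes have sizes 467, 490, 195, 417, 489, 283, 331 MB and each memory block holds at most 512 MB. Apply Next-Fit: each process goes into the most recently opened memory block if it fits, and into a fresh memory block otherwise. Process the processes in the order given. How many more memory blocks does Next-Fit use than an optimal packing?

Next-Fit: [467] [490] [195] [417] [489] [283] [331] → 7 memory blocks.
Total size 2672 MB; any packing needs at least ⌈2672/512⌉ = 6 memory blocks.
An optimal packing achieves that bound: [490] [489] [467] [417] [331] [283,195] → 6 memory blocks.
Excess: 7 − 6 = 1.

1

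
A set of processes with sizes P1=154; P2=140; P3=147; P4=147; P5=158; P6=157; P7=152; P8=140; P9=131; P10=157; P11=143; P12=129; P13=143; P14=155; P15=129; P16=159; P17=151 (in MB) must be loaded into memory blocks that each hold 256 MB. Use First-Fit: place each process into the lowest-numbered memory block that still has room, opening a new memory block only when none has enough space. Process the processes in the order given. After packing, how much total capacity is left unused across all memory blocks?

1860

P1 (154 MB) → memory block 1 (remaining 102 MB)
P2 (140 MB) → memory block 2 (remaining 116 MB)
P3 (147 MB) → memory block 3 (remaining 109 MB)
P4 (147 MB) → memory block 4 (remaining 109 MB)
P5 (158 MB) → memory block 5 (remaining 98 MB)
P6 (157 MB) → memory block 6 (remaining 99 MB)
P7 (152 MB) → memory block 7 (remaining 104 MB)
P8 (140 MB) → memory block 8 (remaining 116 MB)
P9 (131 MB) → memory block 9 (remaining 125 MB)
P10 (157 MB) → memory block 10 (remaining 99 MB)
P11 (143 MB) → memory block 11 (remaining 113 MB)
P12 (129 MB) → memory block 12 (remaining 127 MB)
P13 (143 MB) → memory block 13 (remaining 113 MB)
P14 (155 MB) → memory block 14 (remaining 101 MB)
P15 (129 MB) → memory block 15 (remaining 127 MB)
P16 (159 MB) → memory block 16 (remaining 97 MB)
P17 (151 MB) → memory block 17 (remaining 105 MB)
17 memory blocks × 256 MB = 4352 MB; used 2492 MB; unused 1860 MB.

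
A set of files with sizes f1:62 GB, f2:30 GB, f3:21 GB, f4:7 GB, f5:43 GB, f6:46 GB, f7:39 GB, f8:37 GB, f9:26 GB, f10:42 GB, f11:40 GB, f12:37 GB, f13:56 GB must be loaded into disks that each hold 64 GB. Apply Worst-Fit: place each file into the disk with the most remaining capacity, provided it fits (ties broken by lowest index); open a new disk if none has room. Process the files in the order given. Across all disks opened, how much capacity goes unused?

f1 (62 GB) → disk 1 (remaining 2 GB)
f2 (30 GB) → disk 2 (remaining 34 GB)
f3 (21 GB) → disk 2 (remaining 13 GB)
f4 (7 GB) → disk 2 (remaining 6 GB)
f5 (43 GB) → disk 3 (remaining 21 GB)
f6 (46 GB) → disk 4 (remaining 18 GB)
f7 (39 GB) → disk 5 (remaining 25 GB)
f8 (37 GB) → disk 6 (remaining 27 GB)
f9 (26 GB) → disk 6 (remaining 1 GB)
f10 (42 GB) → disk 7 (remaining 22 GB)
f11 (40 GB) → disk 8 (remaining 24 GB)
f12 (37 GB) → disk 9 (remaining 27 GB)
f13 (56 GB) → disk 10 (remaining 8 GB)
10 disks × 64 GB = 640 GB; used 486 GB; unused 154 GB.

154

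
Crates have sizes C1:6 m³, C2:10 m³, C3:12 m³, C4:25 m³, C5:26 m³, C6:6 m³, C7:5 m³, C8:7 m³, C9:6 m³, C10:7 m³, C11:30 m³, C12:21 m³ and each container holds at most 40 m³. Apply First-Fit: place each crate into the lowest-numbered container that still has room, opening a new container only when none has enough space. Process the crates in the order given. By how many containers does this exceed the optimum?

0

First-Fit: [6,10,12,6,5] [25,7,6] [26,7] [30] [21] → 5 containers.
Total size 161 m³; any packing needs at least ⌈161/40⌉ = 5 containers.
So 5 is already optimal.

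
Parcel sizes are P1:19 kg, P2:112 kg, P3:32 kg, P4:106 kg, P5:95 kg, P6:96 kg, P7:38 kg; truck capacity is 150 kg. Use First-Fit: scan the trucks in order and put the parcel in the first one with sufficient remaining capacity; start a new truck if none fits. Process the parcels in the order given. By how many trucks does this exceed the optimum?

First-Fit: [19,112] [32,106] [95,38] [96] → 4 trucks.
Total size 498 kg; any packing needs at least ⌈498/150⌉ = 4 trucks.
So 4 is already optimal.

0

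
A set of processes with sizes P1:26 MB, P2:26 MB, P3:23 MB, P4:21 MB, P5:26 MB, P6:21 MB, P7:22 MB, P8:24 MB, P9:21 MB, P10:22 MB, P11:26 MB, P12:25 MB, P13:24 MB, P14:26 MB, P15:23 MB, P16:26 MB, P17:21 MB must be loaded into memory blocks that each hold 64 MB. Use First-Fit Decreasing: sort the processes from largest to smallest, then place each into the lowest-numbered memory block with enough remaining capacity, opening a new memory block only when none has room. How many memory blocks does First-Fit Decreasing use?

8

Sorted descending: 26, 26, 26, 26, 26, 26, 25, 24, 24, 23, 23, 22, 22, 21, 21, 21, 21.
memory block 1: place 26 MB, 38 MB left
memory block 1: place 26 MB, 12 MB left
memory block 2: place 26 MB, 38 MB left
memory block 2: place 26 MB, 12 MB left
memory block 3: place 26 MB, 38 MB left
memory block 3: place 26 MB, 12 MB left
memory block 4: place 25 MB, 39 MB left
memory block 4: place 24 MB, 15 MB left
memory block 5: place 24 MB, 40 MB left
memory block 5: place 23 MB, 17 MB left
memory block 6: place 23 MB, 41 MB left
memory block 6: place 22 MB, 19 MB left
memory block 7: place 22 MB, 42 MB left
memory block 7: place 21 MB, 21 MB left
memory block 7: place 21 MB, 0 MB left
memory block 8: place 21 MB, 43 MB left
memory block 8: place 21 MB, 22 MB left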